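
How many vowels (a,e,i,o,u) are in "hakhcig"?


Input: hakhcig
Checking each character:
  'h' at position 0: consonant
  'a' at position 1: vowel (running total: 1)
  'k' at position 2: consonant
  'h' at position 3: consonant
  'c' at position 4: consonant
  'i' at position 5: vowel (running total: 2)
  'g' at position 6: consonant
Total vowels: 2

2


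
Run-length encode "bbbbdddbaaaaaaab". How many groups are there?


Input: bbbbdddbaaaaaaab
Scanning for consecutive runs:
  Group 1: 'b' x 4 (positions 0-3)
  Group 2: 'd' x 3 (positions 4-6)
  Group 3: 'b' x 1 (positions 7-7)
  Group 4: 'a' x 7 (positions 8-14)
  Group 5: 'b' x 1 (positions 15-15)
Total groups: 5

5


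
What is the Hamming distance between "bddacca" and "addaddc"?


Comparing "bddacca" and "addaddc" position by position:
  Position 0: 'b' vs 'a' => differ
  Position 1: 'd' vs 'd' => same
  Position 2: 'd' vs 'd' => same
  Position 3: 'a' vs 'a' => same
  Position 4: 'c' vs 'd' => differ
  Position 5: 'c' vs 'd' => differ
  Position 6: 'a' vs 'c' => differ
Total differences (Hamming distance): 4

4


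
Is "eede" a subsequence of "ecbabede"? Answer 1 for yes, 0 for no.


Check if "eede" is a subsequence of "ecbabede"
Greedy scan:
  Position 0 ('e'): matches sub[0] = 'e'
  Position 1 ('c'): no match needed
  Position 2 ('b'): no match needed
  Position 3 ('a'): no match needed
  Position 4 ('b'): no match needed
  Position 5 ('e'): matches sub[1] = 'e'
  Position 6 ('d'): matches sub[2] = 'd'
  Position 7 ('e'): matches sub[3] = 'e'
All 4 characters matched => is a subsequence

1


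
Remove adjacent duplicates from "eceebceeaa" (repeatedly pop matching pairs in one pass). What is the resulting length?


Input: eceebceeaa
Stack-based adjacent duplicate removal:
  Read 'e': push. Stack: e
  Read 'c': push. Stack: ec
  Read 'e': push. Stack: ece
  Read 'e': matches stack top 'e' => pop. Stack: ec
  Read 'b': push. Stack: ecb
  Read 'c': push. Stack: ecbc
  Read 'e': push. Stack: ecbce
  Read 'e': matches stack top 'e' => pop. Stack: ecbc
  Read 'a': push. Stack: ecbca
  Read 'a': matches stack top 'a' => pop. Stack: ecbc
Final stack: "ecbc" (length 4)

4


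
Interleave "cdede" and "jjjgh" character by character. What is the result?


Interleaving "cdede" and "jjjgh":
  Position 0: 'c' from first, 'j' from second => "cj"
  Position 1: 'd' from first, 'j' from second => "dj"
  Position 2: 'e' from first, 'j' from second => "ej"
  Position 3: 'd' from first, 'g' from second => "dg"
  Position 4: 'e' from first, 'h' from second => "eh"
Result: cjdjejdgeh

cjdjejdgeh


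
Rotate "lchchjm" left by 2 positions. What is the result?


Input: "lchchjm", rotate left by 2
First 2 characters: "lc"
Remaining characters: "hchjm"
Concatenate remaining + first: "hchjm" + "lc" = "hchjmlc"

hchjmlc


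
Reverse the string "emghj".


Input: emghj
Reading characters right to left:
  Position 4: 'j'
  Position 3: 'h'
  Position 2: 'g'
  Position 1: 'm'
  Position 0: 'e'
Reversed: jhgme

jhgme


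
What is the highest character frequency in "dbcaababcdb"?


Input: dbcaababcdb
Character counts:
  'a': 3
  'b': 4
  'c': 2
  'd': 2
Maximum frequency: 4

4


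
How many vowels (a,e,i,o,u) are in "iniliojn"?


Input: iniliojn
Checking each character:
  'i' at position 0: vowel (running total: 1)
  'n' at position 1: consonant
  'i' at position 2: vowel (running total: 2)
  'l' at position 3: consonant
  'i' at position 4: vowel (running total: 3)
  'o' at position 5: vowel (running total: 4)
  'j' at position 6: consonant
  'n' at position 7: consonant
Total vowels: 4

4


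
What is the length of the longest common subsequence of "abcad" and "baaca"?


LCS of "abcad" and "baaca"
DP table:
           b    a    a    c    a
      0    0    0    0    0    0
  a   0    0    1    1    1    1
  b   0    1    1    1    1    1
  c   0    1    1    1    2    2
  a   0    1    2    2    2    3
  d   0    1    2    2    2    3
LCS length = dp[5][5] = 3

3


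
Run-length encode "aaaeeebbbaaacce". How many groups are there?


Input: aaaeeebbbaaacce
Scanning for consecutive runs:
  Group 1: 'a' x 3 (positions 0-2)
  Group 2: 'e' x 3 (positions 3-5)
  Group 3: 'b' x 3 (positions 6-8)
  Group 4: 'a' x 3 (positions 9-11)
  Group 5: 'c' x 2 (positions 12-13)
  Group 6: 'e' x 1 (positions 14-14)
Total groups: 6

6


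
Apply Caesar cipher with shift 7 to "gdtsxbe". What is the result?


Caesar cipher: shift "gdtsxbe" by 7
  'g' (pos 6) + 7 = pos 13 = 'n'
  'd' (pos 3) + 7 = pos 10 = 'k'
  't' (pos 19) + 7 = pos 0 = 'a'
  's' (pos 18) + 7 = pos 25 = 'z'
  'x' (pos 23) + 7 = pos 4 = 'e'
  'b' (pos 1) + 7 = pos 8 = 'i'
  'e' (pos 4) + 7 = pos 11 = 'l'
Result: nkazeil

nkazeil


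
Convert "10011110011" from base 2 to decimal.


Input: "10011110011" in base 2
Positional expansion:
  Digit '1' (value 1) x 2^10 = 1024
  Digit '0' (value 0) x 2^9 = 0
  Digit '0' (value 0) x 2^8 = 0
  Digit '1' (value 1) x 2^7 = 128
  Digit '1' (value 1) x 2^6 = 64
  Digit '1' (value 1) x 2^5 = 32
  Digit '1' (value 1) x 2^4 = 16
  Digit '0' (value 0) x 2^3 = 0
  Digit '0' (value 0) x 2^2 = 0
  Digit '1' (value 1) x 2^1 = 2
  Digit '1' (value 1) x 2^0 = 1
Sum = 1267

1267


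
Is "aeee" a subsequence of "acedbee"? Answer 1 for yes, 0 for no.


Check if "aeee" is a subsequence of "acedbee"
Greedy scan:
  Position 0 ('a'): matches sub[0] = 'a'
  Position 1 ('c'): no match needed
  Position 2 ('e'): matches sub[1] = 'e'
  Position 3 ('d'): no match needed
  Position 4 ('b'): no match needed
  Position 5 ('e'): matches sub[2] = 'e'
  Position 6 ('e'): matches sub[3] = 'e'
All 4 characters matched => is a subsequence

1


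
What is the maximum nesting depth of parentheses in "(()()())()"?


Input: "(()()())()"
Tracking depth:
  Position 0 '(': depth becomes 1
  Position 1 '(': depth becomes 2
  Position 2 ')': depth becomes 1
  Position 3 '(': depth becomes 2
  Position 4 ')': depth becomes 1
  Position 5 '(': depth becomes 2
  Position 6 ')': depth becomes 1
  Position 7 ')': depth becomes 0
  Position 8 '(': depth becomes 1
  Position 9 ')': depth becomes 0
Maximum depth reached: 2

2


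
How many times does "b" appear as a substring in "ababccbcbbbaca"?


Searching for "b" in "ababccbcbbbaca"
Scanning each position:
  Position 0: "a" => no
  Position 1: "b" => MATCH
  Position 2: "a" => no
  Position 3: "b" => MATCH
  Position 4: "c" => no
  Position 5: "c" => no
  Position 6: "b" => MATCH
  Position 7: "c" => no
  Position 8: "b" => MATCH
  Position 9: "b" => MATCH
  Position 10: "b" => MATCH
  Position 11: "a" => no
  Position 12: "c" => no
  Position 13: "a" => no
Total occurrences: 6

6


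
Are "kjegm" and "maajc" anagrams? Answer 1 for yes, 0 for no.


Strings: "kjegm", "maajc"
Sorted first:  egjkm
Sorted second: aacjm
Differ at position 0: 'e' vs 'a' => not anagrams

0


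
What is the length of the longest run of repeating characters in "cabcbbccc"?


Input: "cabcbbccc"
Scanning for longest run:
  Position 1 ('a'): new char, reset run to 1
  Position 2 ('b'): new char, reset run to 1
  Position 3 ('c'): new char, reset run to 1
  Position 4 ('b'): new char, reset run to 1
  Position 5 ('b'): continues run of 'b', length=2
  Position 6 ('c'): new char, reset run to 1
  Position 7 ('c'): continues run of 'c', length=2
  Position 8 ('c'): continues run of 'c', length=3
Longest run: 'c' with length 3

3


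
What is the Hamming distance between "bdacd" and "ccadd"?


Comparing "bdacd" and "ccadd" position by position:
  Position 0: 'b' vs 'c' => differ
  Position 1: 'd' vs 'c' => differ
  Position 2: 'a' vs 'a' => same
  Position 3: 'c' vs 'd' => differ
  Position 4: 'd' vs 'd' => same
Total differences (Hamming distance): 3

3


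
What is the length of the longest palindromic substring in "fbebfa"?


Input: "fbebfa"
Checking substrings for palindromes:
  [0:5] "fbebf" (len 5) => palindrome
  [1:4] "beb" (len 3) => palindrome
Longest palindromic substring: "fbebf" with length 5

5


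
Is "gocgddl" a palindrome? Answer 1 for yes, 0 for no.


Input: gocgddl
Reversed: lddgcog
  Compare pos 0 ('g') with pos 6 ('l'): MISMATCH
  Compare pos 1 ('o') with pos 5 ('d'): MISMATCH
  Compare pos 2 ('c') with pos 4 ('d'): MISMATCH
Result: not a palindrome

0


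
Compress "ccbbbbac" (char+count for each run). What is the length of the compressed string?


Input: ccbbbbac
Runs:
  'c' x 2 => "c2"
  'b' x 4 => "b4"
  'a' x 1 => "a1"
  'c' x 1 => "c1"
Compressed: "c2b4a1c1"
Compressed length: 8

8


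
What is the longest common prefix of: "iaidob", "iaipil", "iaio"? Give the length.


Words: iaidob, iaipil, iaio
  Position 0: all 'i' => match
  Position 1: all 'a' => match
  Position 2: all 'i' => match
  Position 3: ('d', 'p', 'o') => mismatch, stop
LCP = "iai" (length 3)

3


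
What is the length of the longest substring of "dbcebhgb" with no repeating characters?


Input: "dbcebhgb"
Sliding window (track last position of each char):
  Position 0 ('d'): window [0,0] length 1 -- new best
  Position 1 ('b'): window [0,1] length 2 -- new best
  Position 2 ('c'): window [0,2] length 3 -- new best
  Position 3 ('e'): window [0,3] length 4 -- new best
  Position 4 ('b'): repeat (last at 1), move window start to 2
  Position 4 ('b'): window [2,4] length 3
  Position 5 ('h'): window [2,5] length 4
  Position 6 ('g'): window [2,6] length 5 -- new best
  Position 7 ('b'): repeat (last at 4), move window start to 5
  Position 7 ('b'): window [5,7] length 3
Longest substring with no repeats: "cebhg" with length 5

5


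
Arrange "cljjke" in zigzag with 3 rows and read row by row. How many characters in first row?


Zigzag "cljjke" into 3 rows:
Placing characters:
  'c' => row 0
  'l' => row 1
  'j' => row 2
  'j' => row 1
  'k' => row 0
  'e' => row 1
Rows:
  Row 0: "ck"
  Row 1: "lje"
  Row 2: "j"
First row length: 2

2


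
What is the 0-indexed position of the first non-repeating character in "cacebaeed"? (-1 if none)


Input: cacebaeed
Character frequencies:
  'a': 2
  'b': 1
  'c': 2
  'd': 1
  'e': 3
Scanning left to right for freq == 1:
  Position 0 ('c'): freq=2, skip
  Position 1 ('a'): freq=2, skip
  Position 2 ('c'): freq=2, skip
  Position 3 ('e'): freq=3, skip
  Position 4 ('b'): unique! => answer = 4

4


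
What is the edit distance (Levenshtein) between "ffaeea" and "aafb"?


Computing edit distance: "ffaeea" -> "aafb"
DP table:
           a    a    f    b
      0    1    2    3    4
  f   1    1    2    2    3
  f   2    2    2    2    3
  a   3    2    2    3    3
  e   4    3    3    3    4
  e   5    4    4    4    4
  a   6    5    4    5    5
Edit distance = dp[6][4] = 5

5


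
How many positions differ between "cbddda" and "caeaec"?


Comparing "cbddda" and "caeaec" position by position:
  Position 0: 'c' vs 'c' => same
  Position 1: 'b' vs 'a' => DIFFER
  Position 2: 'd' vs 'e' => DIFFER
  Position 3: 'd' vs 'a' => DIFFER
  Position 4: 'd' vs 'e' => DIFFER
  Position 5: 'a' vs 'c' => DIFFER
Positions that differ: 5

5


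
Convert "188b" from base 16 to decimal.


Input: "188b" in base 16
Positional expansion:
  Digit '1' (value 1) x 16^3 = 4096
  Digit '8' (value 8) x 16^2 = 2048
  Digit '8' (value 8) x 16^1 = 128
  Digit 'b' (value 11) x 16^0 = 11
Sum = 6283

6283


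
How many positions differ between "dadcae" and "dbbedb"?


Comparing "dadcae" and "dbbedb" position by position:
  Position 0: 'd' vs 'd' => same
  Position 1: 'a' vs 'b' => DIFFER
  Position 2: 'd' vs 'b' => DIFFER
  Position 3: 'c' vs 'e' => DIFFER
  Position 4: 'a' vs 'd' => DIFFER
  Position 5: 'e' vs 'b' => DIFFER
Positions that differ: 5

5


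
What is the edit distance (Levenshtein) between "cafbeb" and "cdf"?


Computing edit distance: "cafbeb" -> "cdf"
DP table:
           c    d    f
      0    1    2    3
  c   1    0    1    2
  a   2    1    1    2
  f   3    2    2    1
  b   4    3    3    2
  e   5    4    4    3
  b   6    5    5    4
Edit distance = dp[6][3] = 4

4


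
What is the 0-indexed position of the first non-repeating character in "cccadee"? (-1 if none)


Input: cccadee
Character frequencies:
  'a': 1
  'c': 3
  'd': 1
  'e': 2
Scanning left to right for freq == 1:
  Position 0 ('c'): freq=3, skip
  Position 1 ('c'): freq=3, skip
  Position 2 ('c'): freq=3, skip
  Position 3 ('a'): unique! => answer = 3

3


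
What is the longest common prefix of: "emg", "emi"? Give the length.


Words: emg, emi
  Position 0: all 'e' => match
  Position 1: all 'm' => match
  Position 2: ('g', 'i') => mismatch, stop
LCP = "em" (length 2)

2


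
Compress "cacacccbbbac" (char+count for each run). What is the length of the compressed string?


Input: cacacccbbbac
Runs:
  'c' x 1 => "c1"
  'a' x 1 => "a1"
  'c' x 1 => "c1"
  'a' x 1 => "a1"
  'c' x 3 => "c3"
  'b' x 3 => "b3"
  'a' x 1 => "a1"
  'c' x 1 => "c1"
Compressed: "c1a1c1a1c3b3a1c1"
Compressed length: 16

16


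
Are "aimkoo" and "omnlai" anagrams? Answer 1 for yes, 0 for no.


Strings: "aimkoo", "omnlai"
Sorted first:  aikmoo
Sorted second: ailmno
Differ at position 2: 'k' vs 'l' => not anagrams

0


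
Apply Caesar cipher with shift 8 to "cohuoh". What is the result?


Caesar cipher: shift "cohuoh" by 8
  'c' (pos 2) + 8 = pos 10 = 'k'
  'o' (pos 14) + 8 = pos 22 = 'w'
  'h' (pos 7) + 8 = pos 15 = 'p'
  'u' (pos 20) + 8 = pos 2 = 'c'
  'o' (pos 14) + 8 = pos 22 = 'w'
  'h' (pos 7) + 8 = pos 15 = 'p'
Result: kwpcwp

kwpcwp


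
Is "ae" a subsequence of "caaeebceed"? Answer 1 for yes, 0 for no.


Check if "ae" is a subsequence of "caaeebceed"
Greedy scan:
  Position 0 ('c'): no match needed
  Position 1 ('a'): matches sub[0] = 'a'
  Position 2 ('a'): no match needed
  Position 3 ('e'): matches sub[1] = 'e'
  Position 4 ('e'): no match needed
  Position 5 ('b'): no match needed
  Position 6 ('c'): no match needed
  Position 7 ('e'): no match needed
  Position 8 ('e'): no match needed
  Position 9 ('d'): no match needed
All 2 characters matched => is a subsequence

1


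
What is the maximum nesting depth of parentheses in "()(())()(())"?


Input: "()(())()(())"
Tracking depth:
  Position 0 '(': depth becomes 1
  Position 1 ')': depth becomes 0
  Position 2 '(': depth becomes 1
  Position 3 '(': depth becomes 2
  Position 4 ')': depth becomes 1
  Position 5 ')': depth becomes 0
  Position 6 '(': depth becomes 1
  Position 7 ')': depth becomes 0
  Position 8 '(': depth becomes 1
  Position 9 '(': depth becomes 2
  Position 10 ')': depth becomes 1
  Position 11 ')': depth becomes 0
Maximum depth reached: 2

2


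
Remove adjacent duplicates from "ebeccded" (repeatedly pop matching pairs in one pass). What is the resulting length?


Input: ebeccded
Stack-based adjacent duplicate removal:
  Read 'e': push. Stack: e
  Read 'b': push. Stack: eb
  Read 'e': push. Stack: ebe
  Read 'c': push. Stack: ebec
  Read 'c': matches stack top 'c' => pop. Stack: ebe
  Read 'd': push. Stack: ebed
  Read 'e': push. Stack: ebede
  Read 'd': push. Stack: ebeded
Final stack: "ebeded" (length 6)

6


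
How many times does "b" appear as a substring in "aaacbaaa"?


Searching for "b" in "aaacbaaa"
Scanning each position:
  Position 0: "a" => no
  Position 1: "a" => no
  Position 2: "a" => no
  Position 3: "c" => no
  Position 4: "b" => MATCH
  Position 5: "a" => no
  Position 6: "a" => no
  Position 7: "a" => no
Total occurrences: 1

1


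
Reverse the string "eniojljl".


Input: eniojljl
Reading characters right to left:
  Position 7: 'l'
  Position 6: 'j'
  Position 5: 'l'
  Position 4: 'j'
  Position 3: 'o'
  Position 2: 'i'
  Position 1: 'n'
  Position 0: 'e'
Reversed: ljljoine

ljljoine


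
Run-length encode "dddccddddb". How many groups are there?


Input: dddccddddb
Scanning for consecutive runs:
  Group 1: 'd' x 3 (positions 0-2)
  Group 2: 'c' x 2 (positions 3-4)
  Group 3: 'd' x 4 (positions 5-8)
  Group 4: 'b' x 1 (positions 9-9)
Total groups: 4

4


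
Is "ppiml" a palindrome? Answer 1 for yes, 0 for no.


Input: ppiml
Reversed: lmipp
  Compare pos 0 ('p') with pos 4 ('l'): MISMATCH
  Compare pos 1 ('p') with pos 3 ('m'): MISMATCH
Result: not a palindrome

0


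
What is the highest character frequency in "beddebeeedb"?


Input: beddebeeedb
Character counts:
  'b': 3
  'd': 3
  'e': 5
Maximum frequency: 5

5


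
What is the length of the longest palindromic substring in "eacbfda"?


Input: "eacbfda"
Checking substrings for palindromes:
  No multi-char palindromic substrings found
Longest palindromic substring: "e" with length 1

1


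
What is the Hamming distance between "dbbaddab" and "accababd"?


Comparing "dbbaddab" and "accababd" position by position:
  Position 0: 'd' vs 'a' => differ
  Position 1: 'b' vs 'c' => differ
  Position 2: 'b' vs 'c' => differ
  Position 3: 'a' vs 'a' => same
  Position 4: 'd' vs 'b' => differ
  Position 5: 'd' vs 'a' => differ
  Position 6: 'a' vs 'b' => differ
  Position 7: 'b' vs 'd' => differ
Total differences (Hamming distance): 7

7


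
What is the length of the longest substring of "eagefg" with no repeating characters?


Input: "eagefg"
Sliding window (track last position of each char):
  Position 0 ('e'): window [0,0] length 1 -- new best
  Position 1 ('a'): window [0,1] length 2 -- new best
  Position 2 ('g'): window [0,2] length 3 -- new best
  Position 3 ('e'): repeat (last at 0), move window start to 1
  Position 3 ('e'): window [1,3] length 3
  Position 4 ('f'): window [1,4] length 4 -- new best
  Position 5 ('g'): repeat (last at 2), move window start to 3
  Position 5 ('g'): window [3,5] length 3
Longest substring with no repeats: "agef" with length 4

4


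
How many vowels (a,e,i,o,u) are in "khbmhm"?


Input: khbmhm
Checking each character:
  'k' at position 0: consonant
  'h' at position 1: consonant
  'b' at position 2: consonant
  'm' at position 3: consonant
  'h' at position 4: consonant
  'm' at position 5: consonant
Total vowels: 0

0


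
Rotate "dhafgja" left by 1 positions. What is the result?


Input: "dhafgja", rotate left by 1
First 1 characters: "d"
Remaining characters: "hafgja"
Concatenate remaining + first: "hafgja" + "d" = "hafgjad"

hafgjad


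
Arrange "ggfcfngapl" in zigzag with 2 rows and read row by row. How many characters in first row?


Zigzag "ggfcfngapl" into 2 rows:
Placing characters:
  'g' => row 0
  'g' => row 1
  'f' => row 0
  'c' => row 1
  'f' => row 0
  'n' => row 1
  'g' => row 0
  'a' => row 1
  'p' => row 0
  'l' => row 1
Rows:
  Row 0: "gffgp"
  Row 1: "gcnal"
First row length: 5

5


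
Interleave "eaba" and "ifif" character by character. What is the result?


Interleaving "eaba" and "ifif":
  Position 0: 'e' from first, 'i' from second => "ei"
  Position 1: 'a' from first, 'f' from second => "af"
  Position 2: 'b' from first, 'i' from second => "bi"
  Position 3: 'a' from first, 'f' from second => "af"
Result: eiafbiaf

eiafbiaf


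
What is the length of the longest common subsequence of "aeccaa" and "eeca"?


LCS of "aeccaa" and "eeca"
DP table:
           e    e    c    a
      0    0    0    0    0
  a   0    0    0    0    1
  e   0    1    1    1    1
  c   0    1    1    2    2
  c   0    1    1    2    2
  a   0    1    1    2    3
  a   0    1    1    2    3
LCS length = dp[6][4] = 3

3


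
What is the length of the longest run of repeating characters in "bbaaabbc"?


Input: "bbaaabbc"
Scanning for longest run:
  Position 1 ('b'): continues run of 'b', length=2
  Position 2 ('a'): new char, reset run to 1
  Position 3 ('a'): continues run of 'a', length=2
  Position 4 ('a'): continues run of 'a', length=3
  Position 5 ('b'): new char, reset run to 1
  Position 6 ('b'): continues run of 'b', length=2
  Position 7 ('c'): new char, reset run to 1
Longest run: 'a' with length 3

3


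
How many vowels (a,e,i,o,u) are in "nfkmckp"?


Input: nfkmckp
Checking each character:
  'n' at position 0: consonant
  'f' at position 1: consonant
  'k' at position 2: consonant
  'm' at position 3: consonant
  'c' at position 4: consonant
  'k' at position 5: consonant
  'p' at position 6: consonant
Total vowels: 0

0


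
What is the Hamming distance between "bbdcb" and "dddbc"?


Comparing "bbdcb" and "dddbc" position by position:
  Position 0: 'b' vs 'd' => differ
  Position 1: 'b' vs 'd' => differ
  Position 2: 'd' vs 'd' => same
  Position 3: 'c' vs 'b' => differ
  Position 4: 'b' vs 'c' => differ
Total differences (Hamming distance): 4

4


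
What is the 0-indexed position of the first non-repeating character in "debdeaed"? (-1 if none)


Input: debdeaed
Character frequencies:
  'a': 1
  'b': 1
  'd': 3
  'e': 3
Scanning left to right for freq == 1:
  Position 0 ('d'): freq=3, skip
  Position 1 ('e'): freq=3, skip
  Position 2 ('b'): unique! => answer = 2

2


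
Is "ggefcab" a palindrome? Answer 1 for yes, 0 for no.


Input: ggefcab
Reversed: bacfegg
  Compare pos 0 ('g') with pos 6 ('b'): MISMATCH
  Compare pos 1 ('g') with pos 5 ('a'): MISMATCH
  Compare pos 2 ('e') with pos 4 ('c'): MISMATCH
Result: not a palindrome

0


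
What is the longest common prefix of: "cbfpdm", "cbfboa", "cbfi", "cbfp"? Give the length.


Words: cbfpdm, cbfboa, cbfi, cbfp
  Position 0: all 'c' => match
  Position 1: all 'b' => match
  Position 2: all 'f' => match
  Position 3: ('p', 'b', 'i', 'p') => mismatch, stop
LCP = "cbf" (length 3)

3


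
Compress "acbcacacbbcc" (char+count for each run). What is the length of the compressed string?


Input: acbcacacbbcc
Runs:
  'a' x 1 => "a1"
  'c' x 1 => "c1"
  'b' x 1 => "b1"
  'c' x 1 => "c1"
  'a' x 1 => "a1"
  'c' x 1 => "c1"
  'a' x 1 => "a1"
  'c' x 1 => "c1"
  'b' x 2 => "b2"
  'c' x 2 => "c2"
Compressed: "a1c1b1c1a1c1a1c1b2c2"
Compressed length: 20

20


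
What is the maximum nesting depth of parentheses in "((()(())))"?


Input: "((()(())))"
Tracking depth:
  Position 0 '(': depth becomes 1
  Position 1 '(': depth becomes 2
  Position 2 '(': depth becomes 3
  Position 3 ')': depth becomes 2
  Position 4 '(': depth becomes 3
  Position 5 '(': depth becomes 4
  Position 6 ')': depth becomes 3
  Position 7 ')': depth becomes 2
  Position 8 ')': depth becomes 1
  Position 9 ')': depth becomes 0
Maximum depth reached: 4

4


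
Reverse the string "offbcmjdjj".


Input: offbcmjdjj
Reading characters right to left:
  Position 9: 'j'
  Position 8: 'j'
  Position 7: 'd'
  Position 6: 'j'
  Position 5: 'm'
  Position 4: 'c'
  Position 3: 'b'
  Position 2: 'f'
  Position 1: 'f'
  Position 0: 'o'
Reversed: jjdjmcbffo

jjdjmcbffo


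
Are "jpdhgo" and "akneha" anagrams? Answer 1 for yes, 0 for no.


Strings: "jpdhgo", "akneha"
Sorted first:  dghjop
Sorted second: aaehkn
Differ at position 0: 'd' vs 'a' => not anagrams

0


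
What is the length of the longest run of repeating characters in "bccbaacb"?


Input: "bccbaacb"
Scanning for longest run:
  Position 1 ('c'): new char, reset run to 1
  Position 2 ('c'): continues run of 'c', length=2
  Position 3 ('b'): new char, reset run to 1
  Position 4 ('a'): new char, reset run to 1
  Position 5 ('a'): continues run of 'a', length=2
  Position 6 ('c'): new char, reset run to 1
  Position 7 ('b'): new char, reset run to 1
Longest run: 'c' with length 2

2


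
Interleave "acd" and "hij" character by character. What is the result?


Interleaving "acd" and "hij":
  Position 0: 'a' from first, 'h' from second => "ah"
  Position 1: 'c' from first, 'i' from second => "ci"
  Position 2: 'd' from first, 'j' from second => "dj"
Result: ahcidj

ahcidj


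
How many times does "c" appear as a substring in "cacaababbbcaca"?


Searching for "c" in "cacaababbbcaca"
Scanning each position:
  Position 0: "c" => MATCH
  Position 1: "a" => no
  Position 2: "c" => MATCH
  Position 3: "a" => no
  Position 4: "a" => no
  Position 5: "b" => no
  Position 6: "a" => no
  Position 7: "b" => no
  Position 8: "b" => no
  Position 9: "b" => no
  Position 10: "c" => MATCH
  Position 11: "a" => no
  Position 12: "c" => MATCH
  Position 13: "a" => no
Total occurrences: 4

4


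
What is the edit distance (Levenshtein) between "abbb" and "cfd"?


Computing edit distance: "abbb" -> "cfd"
DP table:
           c    f    d
      0    1    2    3
  a   1    1    2    3
  b   2    2    2    3
  b   3    3    3    3
  b   4    4    4    4
Edit distance = dp[4][3] = 4

4


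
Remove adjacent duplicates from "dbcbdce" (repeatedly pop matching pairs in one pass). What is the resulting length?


Input: dbcbdce
Stack-based adjacent duplicate removal:
  Read 'd': push. Stack: d
  Read 'b': push. Stack: db
  Read 'c': push. Stack: dbc
  Read 'b': push. Stack: dbcb
  Read 'd': push. Stack: dbcbd
  Read 'c': push. Stack: dbcbdc
  Read 'e': push. Stack: dbcbdce
Final stack: "dbcbdce" (length 7)

7


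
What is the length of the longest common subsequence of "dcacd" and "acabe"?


LCS of "dcacd" and "acabe"
DP table:
           a    c    a    b    e
      0    0    0    0    0    0
  d   0    0    0    0    0    0
  c   0    0    1    1    1    1
  a   0    1    1    2    2    2
  c   0    1    2    2    2    2
  d   0    1    2    2    2    2
LCS length = dp[5][5] = 2

2


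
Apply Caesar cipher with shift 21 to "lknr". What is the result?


Caesar cipher: shift "lknr" by 21
  'l' (pos 11) + 21 = pos 6 = 'g'
  'k' (pos 10) + 21 = pos 5 = 'f'
  'n' (pos 13) + 21 = pos 8 = 'i'
  'r' (pos 17) + 21 = pos 12 = 'm'
Result: gfim

gfim


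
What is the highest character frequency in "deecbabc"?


Input: deecbabc
Character counts:
  'a': 1
  'b': 2
  'c': 2
  'd': 1
  'e': 2
Maximum frequency: 2

2


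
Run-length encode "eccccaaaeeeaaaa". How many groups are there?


Input: eccccaaaeeeaaaa
Scanning for consecutive runs:
  Group 1: 'e' x 1 (positions 0-0)
  Group 2: 'c' x 4 (positions 1-4)
  Group 3: 'a' x 3 (positions 5-7)
  Group 4: 'e' x 3 (positions 8-10)
  Group 5: 'a' x 4 (positions 11-14)
Total groups: 5

5


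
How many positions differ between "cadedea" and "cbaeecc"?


Comparing "cadedea" and "cbaeecc" position by position:
  Position 0: 'c' vs 'c' => same
  Position 1: 'a' vs 'b' => DIFFER
  Position 2: 'd' vs 'a' => DIFFER
  Position 3: 'e' vs 'e' => same
  Position 4: 'd' vs 'e' => DIFFER
  Position 5: 'e' vs 'c' => DIFFER
  Position 6: 'a' vs 'c' => DIFFER
Positions that differ: 5

5


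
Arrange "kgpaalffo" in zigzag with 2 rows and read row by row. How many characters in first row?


Zigzag "kgpaalffo" into 2 rows:
Placing characters:
  'k' => row 0
  'g' => row 1
  'p' => row 0
  'a' => row 1
  'a' => row 0
  'l' => row 1
  'f' => row 0
  'f' => row 1
  'o' => row 0
Rows:
  Row 0: "kpafo"
  Row 1: "galf"
First row length: 5

5


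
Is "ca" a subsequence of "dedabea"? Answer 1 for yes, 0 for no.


Check if "ca" is a subsequence of "dedabea"
Greedy scan:
  Position 0 ('d'): no match needed
  Position 1 ('e'): no match needed
  Position 2 ('d'): no match needed
  Position 3 ('a'): no match needed
  Position 4 ('b'): no match needed
  Position 5 ('e'): no match needed
  Position 6 ('a'): no match needed
Only matched 0/2 characters => not a subsequence

0


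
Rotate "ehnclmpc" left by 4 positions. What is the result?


Input: "ehnclmpc", rotate left by 4
First 4 characters: "ehnc"
Remaining characters: "lmpc"
Concatenate remaining + first: "lmpc" + "ehnc" = "lmpcehnc"

lmpcehnc


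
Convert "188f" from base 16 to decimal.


Input: "188f" in base 16
Positional expansion:
  Digit '1' (value 1) x 16^3 = 4096
  Digit '8' (value 8) x 16^2 = 2048
  Digit '8' (value 8) x 16^1 = 128
  Digit 'f' (value 15) x 16^0 = 15
Sum = 6287

6287


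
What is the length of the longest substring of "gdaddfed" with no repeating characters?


Input: "gdaddfed"
Sliding window (track last position of each char):
  Position 0 ('g'): window [0,0] length 1 -- new best
  Position 1 ('d'): window [0,1] length 2 -- new best
  Position 2 ('a'): window [0,2] length 3 -- new best
  Position 3 ('d'): repeat (last at 1), move window start to 2
  Position 3 ('d'): window [2,3] length 2
  Position 4 ('d'): repeat (last at 3), move window start to 4
  Position 4 ('d'): window [4,4] length 1
  Position 5 ('f'): window [4,5] length 2
  Position 6 ('e'): window [4,6] length 3
  Position 7 ('d'): repeat (last at 4), move window start to 5
  Position 7 ('d'): window [5,7] length 3
Longest substring with no repeats: "gda" with length 3

3


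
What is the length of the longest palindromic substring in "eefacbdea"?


Input: "eefacbdea"
Checking substrings for palindromes:
  [0:2] "ee" (len 2) => palindrome
Longest palindromic substring: "ee" with length 2

2


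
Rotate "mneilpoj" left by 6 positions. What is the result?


Input: "mneilpoj", rotate left by 6
First 6 characters: "mneilp"
Remaining characters: "oj"
Concatenate remaining + first: "oj" + "mneilp" = "ojmneilp"

ojmneilp


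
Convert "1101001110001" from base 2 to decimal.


Input: "1101001110001" in base 2
Positional expansion:
  Digit '1' (value 1) x 2^12 = 4096
  Digit '1' (value 1) x 2^11 = 2048
  Digit '0' (value 0) x 2^10 = 0
  Digit '1' (value 1) x 2^9 = 512
  Digit '0' (value 0) x 2^8 = 0
  Digit '0' (value 0) x 2^7 = 0
  Digit '1' (value 1) x 2^6 = 64
  Digit '1' (value 1) x 2^5 = 32
  Digit '1' (value 1) x 2^4 = 16
  Digit '0' (value 0) x 2^3 = 0
  Digit '0' (value 0) x 2^2 = 0
  Digit '0' (value 0) x 2^1 = 0
  Digit '1' (value 1) x 2^0 = 1
Sum = 6769

6769


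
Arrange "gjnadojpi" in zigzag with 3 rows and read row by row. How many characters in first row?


Zigzag "gjnadojpi" into 3 rows:
Placing characters:
  'g' => row 0
  'j' => row 1
  'n' => row 2
  'a' => row 1
  'd' => row 0
  'o' => row 1
  'j' => row 2
  'p' => row 1
  'i' => row 0
Rows:
  Row 0: "gdi"
  Row 1: "jaop"
  Row 2: "nj"
First row length: 3

3


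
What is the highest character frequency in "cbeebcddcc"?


Input: cbeebcddcc
Character counts:
  'b': 2
  'c': 4
  'd': 2
  'e': 2
Maximum frequency: 4

4


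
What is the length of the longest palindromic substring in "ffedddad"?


Input: "ffedddad"
Checking substrings for palindromes:
  [3:6] "ddd" (len 3) => palindrome
  [5:8] "dad" (len 3) => palindrome
  [0:2] "ff" (len 2) => palindrome
  [3:5] "dd" (len 2) => palindrome
  [4:6] "dd" (len 2) => palindrome
Longest palindromic substring: "ddd" with length 3

3


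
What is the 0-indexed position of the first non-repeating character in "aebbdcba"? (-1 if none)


Input: aebbdcba
Character frequencies:
  'a': 2
  'b': 3
  'c': 1
  'd': 1
  'e': 1
Scanning left to right for freq == 1:
  Position 0 ('a'): freq=2, skip
  Position 1 ('e'): unique! => answer = 1

1


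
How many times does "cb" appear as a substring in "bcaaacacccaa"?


Searching for "cb" in "bcaaacacccaa"
Scanning each position:
  Position 0: "bc" => no
  Position 1: "ca" => no
  Position 2: "aa" => no
  Position 3: "aa" => no
  Position 4: "ac" => no
  Position 5: "ca" => no
  Position 6: "ac" => no
  Position 7: "cc" => no
  Position 8: "cc" => no
  Position 9: "ca" => no
  Position 10: "aa" => no
Total occurrences: 0

0


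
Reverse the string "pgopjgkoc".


Input: pgopjgkoc
Reading characters right to left:
  Position 8: 'c'
  Position 7: 'o'
  Position 6: 'k'
  Position 5: 'g'
  Position 4: 'j'
  Position 3: 'p'
  Position 2: 'o'
  Position 1: 'g'
  Position 0: 'p'
Reversed: cokgjpogp

cokgjpogp


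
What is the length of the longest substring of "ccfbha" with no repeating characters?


Input: "ccfbha"
Sliding window (track last position of each char):
  Position 0 ('c'): window [0,0] length 1 -- new best
  Position 1 ('c'): repeat (last at 0), move window start to 1
  Position 1 ('c'): window [1,1] length 1
  Position 2 ('f'): window [1,2] length 2 -- new best
  Position 3 ('b'): window [1,3] length 3 -- new best
  Position 4 ('h'): window [1,4] length 4 -- new best
  Position 5 ('a'): window [1,5] length 5 -- new best
Longest substring with no repeats: "cfbha" with length 5

5


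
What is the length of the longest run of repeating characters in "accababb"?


Input: "accababb"
Scanning for longest run:
  Position 1 ('c'): new char, reset run to 1
  Position 2 ('c'): continues run of 'c', length=2
  Position 3 ('a'): new char, reset run to 1
  Position 4 ('b'): new char, reset run to 1
  Position 5 ('a'): new char, reset run to 1
  Position 6 ('b'): new char, reset run to 1
  Position 7 ('b'): continues run of 'b', length=2
Longest run: 'c' with length 2

2


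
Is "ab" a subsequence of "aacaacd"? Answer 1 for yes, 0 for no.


Check if "ab" is a subsequence of "aacaacd"
Greedy scan:
  Position 0 ('a'): matches sub[0] = 'a'
  Position 1 ('a'): no match needed
  Position 2 ('c'): no match needed
  Position 3 ('a'): no match needed
  Position 4 ('a'): no match needed
  Position 5 ('c'): no match needed
  Position 6 ('d'): no match needed
Only matched 1/2 characters => not a subsequence

0


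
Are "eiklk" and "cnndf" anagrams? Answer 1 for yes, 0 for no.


Strings: "eiklk", "cnndf"
Sorted first:  eikkl
Sorted second: cdfnn
Differ at position 0: 'e' vs 'c' => not anagrams

0


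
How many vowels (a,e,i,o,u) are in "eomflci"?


Input: eomflci
Checking each character:
  'e' at position 0: vowel (running total: 1)
  'o' at position 1: vowel (running total: 2)
  'm' at position 2: consonant
  'f' at position 3: consonant
  'l' at position 4: consonant
  'c' at position 5: consonant
  'i' at position 6: vowel (running total: 3)
Total vowels: 3

3


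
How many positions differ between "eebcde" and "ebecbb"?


Comparing "eebcde" and "ebecbb" position by position:
  Position 0: 'e' vs 'e' => same
  Position 1: 'e' vs 'b' => DIFFER
  Position 2: 'b' vs 'e' => DIFFER
  Position 3: 'c' vs 'c' => same
  Position 4: 'd' vs 'b' => DIFFER
  Position 5: 'e' vs 'b' => DIFFER
Positions that differ: 4

4


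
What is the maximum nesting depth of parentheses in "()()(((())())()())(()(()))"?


Input: "()()(((())())()())(()(()))"
Tracking depth:
  Position 0 '(': depth becomes 1
  Position 1 ')': depth becomes 0
  Position 2 '(': depth becomes 1
  Position 3 ')': depth becomes 0
  Position 4 '(': depth becomes 1
  Position 5 '(': depth becomes 2
  Position 6 '(': depth becomes 3
  Position 7 '(': depth becomes 4
  Position 8 ')': depth becomes 3
  Position 9 ')': depth becomes 2
  Position 10 '(': depth becomes 3
  Position 11 ')': depth becomes 2
  Position 12 ')': depth becomes 1
  Position 13 '(': depth becomes 2
  Position 14 ')': depth becomes 1
  Position 15 '(': depth becomes 2
  Position 16 ')': depth becomes 1
  Position 17 ')': depth becomes 0
  Position 18 '(': depth becomes 1
  Position 19 '(': depth becomes 2
  Position 20 ')': depth becomes 1
  Position 21 '(': depth becomes 2
  Position 22 '(': depth becomes 3
  Position 23 ')': depth becomes 2
  Position 24 ')': depth becomes 1
  Position 25 ')': depth becomes 0
Maximum depth reached: 4

4


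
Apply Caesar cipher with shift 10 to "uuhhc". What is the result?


Caesar cipher: shift "uuhhc" by 10
  'u' (pos 20) + 10 = pos 4 = 'e'
  'u' (pos 20) + 10 = pos 4 = 'e'
  'h' (pos 7) + 10 = pos 17 = 'r'
  'h' (pos 7) + 10 = pos 17 = 'r'
  'c' (pos 2) + 10 = pos 12 = 'm'
Result: eerrm

eerrm


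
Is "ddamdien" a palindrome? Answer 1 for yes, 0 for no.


Input: ddamdien
Reversed: neidmadd
  Compare pos 0 ('d') with pos 7 ('n'): MISMATCH
  Compare pos 1 ('d') with pos 6 ('e'): MISMATCH
  Compare pos 2 ('a') with pos 5 ('i'): MISMATCH
  Compare pos 3 ('m') with pos 4 ('d'): MISMATCH
Result: not a palindrome

0


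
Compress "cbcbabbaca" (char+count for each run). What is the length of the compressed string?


Input: cbcbabbaca
Runs:
  'c' x 1 => "c1"
  'b' x 1 => "b1"
  'c' x 1 => "c1"
  'b' x 1 => "b1"
  'a' x 1 => "a1"
  'b' x 2 => "b2"
  'a' x 1 => "a1"
  'c' x 1 => "c1"
  'a' x 1 => "a1"
Compressed: "c1b1c1b1a1b2a1c1a1"
Compressed length: 18

18


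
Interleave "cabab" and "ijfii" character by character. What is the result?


Interleaving "cabab" and "ijfii":
  Position 0: 'c' from first, 'i' from second => "ci"
  Position 1: 'a' from first, 'j' from second => "aj"
  Position 2: 'b' from first, 'f' from second => "bf"
  Position 3: 'a' from first, 'i' from second => "ai"
  Position 4: 'b' from first, 'i' from second => "bi"
Result: ciajbfaibi

ciajbfaibi


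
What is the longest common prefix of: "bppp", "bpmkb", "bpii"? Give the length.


Words: bppp, bpmkb, bpii
  Position 0: all 'b' => match
  Position 1: all 'p' => match
  Position 2: ('p', 'm', 'i') => mismatch, stop
LCP = "bp" (length 2)

2


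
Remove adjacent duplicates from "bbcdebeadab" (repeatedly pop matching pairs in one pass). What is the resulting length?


Input: bbcdebeadab
Stack-based adjacent duplicate removal:
  Read 'b': push. Stack: b
  Read 'b': matches stack top 'b' => pop. Stack: (empty)
  Read 'c': push. Stack: c
  Read 'd': push. Stack: cd
  Read 'e': push. Stack: cde
  Read 'b': push. Stack: cdeb
  Read 'e': push. Stack: cdebe
  Read 'a': push. Stack: cdebea
  Read 'd': push. Stack: cdebead
  Read 'a': push. Stack: cdebeada
  Read 'b': push. Stack: cdebeadab
Final stack: "cdebeadab" (length 9)

9


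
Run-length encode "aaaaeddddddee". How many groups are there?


Input: aaaaeddddddee
Scanning for consecutive runs:
  Group 1: 'a' x 4 (positions 0-3)
  Group 2: 'e' x 1 (positions 4-4)
  Group 3: 'd' x 6 (positions 5-10)
  Group 4: 'e' x 2 (positions 11-12)
Total groups: 4

4


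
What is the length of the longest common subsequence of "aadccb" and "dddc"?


LCS of "aadccb" and "dddc"
DP table:
           d    d    d    c
      0    0    0    0    0
  a   0    0    0    0    0
  a   0    0    0    0    0
  d   0    1    1    1    1
  c   0    1    1    1    2
  c   0    1    1    1    2
  b   0    1    1    1    2
LCS length = dp[6][4] = 2

2


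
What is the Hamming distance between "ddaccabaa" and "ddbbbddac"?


Comparing "ddaccabaa" and "ddbbbddac" position by position:
  Position 0: 'd' vs 'd' => same
  Position 1: 'd' vs 'd' => same
  Position 2: 'a' vs 'b' => differ
  Position 3: 'c' vs 'b' => differ
  Position 4: 'c' vs 'b' => differ
  Position 5: 'a' vs 'd' => differ
  Position 6: 'b' vs 'd' => differ
  Position 7: 'a' vs 'a' => same
  Position 8: 'a' vs 'c' => differ
Total differences (Hamming distance): 6

6


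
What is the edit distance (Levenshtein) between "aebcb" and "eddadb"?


Computing edit distance: "aebcb" -> "eddadb"
DP table:
           e    d    d    a    d    b
      0    1    2    3    4    5    6
  a   1    1    2    3    3    4    5
  e   2    1    2    3    4    4    5
  b   3    2    2    3    4    5    4
  c   4    3    3    3    4    5    5
  b   5    4    4    4    4    5    5
Edit distance = dp[5][6] = 5

5


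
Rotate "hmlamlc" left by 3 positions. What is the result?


Input: "hmlamlc", rotate left by 3
First 3 characters: "hml"
Remaining characters: "amlc"
Concatenate remaining + first: "amlc" + "hml" = "amlchml"

amlchml


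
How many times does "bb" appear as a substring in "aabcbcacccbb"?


Searching for "bb" in "aabcbcacccbb"
Scanning each position:
  Position 0: "aa" => no
  Position 1: "ab" => no
  Position 2: "bc" => no
  Position 3: "cb" => no
  Position 4: "bc" => no
  Position 5: "ca" => no
  Position 6: "ac" => no
  Position 7: "cc" => no
  Position 8: "cc" => no
  Position 9: "cb" => no
  Position 10: "bb" => MATCH
Total occurrences: 1

1


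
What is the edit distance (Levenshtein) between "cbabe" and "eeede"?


Computing edit distance: "cbabe" -> "eeede"
DP table:
           e    e    e    d    e
      0    1    2    3    4    5
  c   1    1    2    3    4    5
  b   2    2    2    3    4    5
  a   3    3    3    3    4    5
  b   4    4    4    4    4    5
  e   5    4    4    4    5    4
Edit distance = dp[5][5] = 4

4


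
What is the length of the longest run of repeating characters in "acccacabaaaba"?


Input: "acccacabaaaba"
Scanning for longest run:
  Position 1 ('c'): new char, reset run to 1
  Position 2 ('c'): continues run of 'c', length=2
  Position 3 ('c'): continues run of 'c', length=3
  Position 4 ('a'): new char, reset run to 1
  Position 5 ('c'): new char, reset run to 1
  Position 6 ('a'): new char, reset run to 1
  Position 7 ('b'): new char, reset run to 1
  Position 8 ('a'): new char, reset run to 1
  Position 9 ('a'): continues run of 'a', length=2
  Position 10 ('a'): continues run of 'a', length=3
  Position 11 ('b'): new char, reset run to 1
  Position 12 ('a'): new char, reset run to 1
Longest run: 'c' with length 3

3
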